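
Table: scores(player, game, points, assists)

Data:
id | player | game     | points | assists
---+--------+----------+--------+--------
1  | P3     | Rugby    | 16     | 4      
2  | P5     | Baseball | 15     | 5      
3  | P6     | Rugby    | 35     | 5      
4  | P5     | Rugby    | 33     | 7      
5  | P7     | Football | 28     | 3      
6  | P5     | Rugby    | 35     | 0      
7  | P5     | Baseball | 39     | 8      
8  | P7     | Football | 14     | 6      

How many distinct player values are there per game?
SELECT game, COUNT(DISTINCT player)
FROM scores
GROUP BY game

Result:
  Baseball: 1 distinct
  Football: 1 distinct
  Rugby: 3 distinct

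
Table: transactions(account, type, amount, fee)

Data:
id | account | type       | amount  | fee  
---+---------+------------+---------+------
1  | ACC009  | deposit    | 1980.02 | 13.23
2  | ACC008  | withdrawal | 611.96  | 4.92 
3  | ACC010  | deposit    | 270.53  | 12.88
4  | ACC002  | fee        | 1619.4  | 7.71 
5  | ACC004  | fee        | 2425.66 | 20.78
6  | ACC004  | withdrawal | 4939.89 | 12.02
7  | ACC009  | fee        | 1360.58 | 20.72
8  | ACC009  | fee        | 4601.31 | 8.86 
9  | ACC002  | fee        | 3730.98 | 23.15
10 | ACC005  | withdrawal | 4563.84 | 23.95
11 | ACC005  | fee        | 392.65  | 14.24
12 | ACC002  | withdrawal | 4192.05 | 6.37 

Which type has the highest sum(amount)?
SELECT type, SUM(amount) as val
FROM transactions
GROUP BY type
ORDER BY val DESC
LIMIT 1

Result: withdrawal with sum(amount) = 14307.74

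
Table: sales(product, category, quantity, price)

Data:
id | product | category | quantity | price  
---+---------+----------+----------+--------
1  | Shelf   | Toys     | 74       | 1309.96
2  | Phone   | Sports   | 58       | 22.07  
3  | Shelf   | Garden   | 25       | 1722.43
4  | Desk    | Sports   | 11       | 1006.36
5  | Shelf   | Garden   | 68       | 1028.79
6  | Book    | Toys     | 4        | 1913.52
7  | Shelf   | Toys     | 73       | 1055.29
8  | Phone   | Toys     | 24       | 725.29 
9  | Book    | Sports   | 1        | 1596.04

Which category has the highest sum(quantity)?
SELECT category, SUM(quantity) as val
FROM sales
GROUP BY category
ORDER BY val DESC
LIMIT 1

Result: Toys with sum(quantity) = 175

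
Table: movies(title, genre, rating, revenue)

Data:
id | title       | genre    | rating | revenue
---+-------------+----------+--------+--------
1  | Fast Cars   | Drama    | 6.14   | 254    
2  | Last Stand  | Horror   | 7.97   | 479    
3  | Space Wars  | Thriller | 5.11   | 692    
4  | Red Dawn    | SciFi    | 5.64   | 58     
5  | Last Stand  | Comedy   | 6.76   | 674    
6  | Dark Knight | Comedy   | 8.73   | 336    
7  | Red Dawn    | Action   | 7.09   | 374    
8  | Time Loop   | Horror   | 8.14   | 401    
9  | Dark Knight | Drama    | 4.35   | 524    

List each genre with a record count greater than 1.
SELECT genre, COUNT(*) as cnt
FROM movies
GROUP BY genre
HAVING COUNT(*) > 1

Result:
  Comedy: 2
  Drama: 2
  Horror: 2

Note: HAVING filters groups after aggregation, WHERE filters rows before.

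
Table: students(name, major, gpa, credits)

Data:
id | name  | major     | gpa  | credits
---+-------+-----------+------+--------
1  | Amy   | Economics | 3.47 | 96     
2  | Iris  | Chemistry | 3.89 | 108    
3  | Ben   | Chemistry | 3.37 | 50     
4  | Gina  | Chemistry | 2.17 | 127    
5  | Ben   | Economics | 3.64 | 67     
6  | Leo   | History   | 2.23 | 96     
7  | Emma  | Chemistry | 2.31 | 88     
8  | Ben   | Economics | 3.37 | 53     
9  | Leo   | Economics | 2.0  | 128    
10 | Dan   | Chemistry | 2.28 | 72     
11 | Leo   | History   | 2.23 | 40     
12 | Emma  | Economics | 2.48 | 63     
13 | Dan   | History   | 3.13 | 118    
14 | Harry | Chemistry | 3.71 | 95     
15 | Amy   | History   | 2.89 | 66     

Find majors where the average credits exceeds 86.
SELECT major, AVG(credits)
FROM students
GROUP BY major
HAVING AVG(credits) > 86

Result:
  Chemistry: avg=90.00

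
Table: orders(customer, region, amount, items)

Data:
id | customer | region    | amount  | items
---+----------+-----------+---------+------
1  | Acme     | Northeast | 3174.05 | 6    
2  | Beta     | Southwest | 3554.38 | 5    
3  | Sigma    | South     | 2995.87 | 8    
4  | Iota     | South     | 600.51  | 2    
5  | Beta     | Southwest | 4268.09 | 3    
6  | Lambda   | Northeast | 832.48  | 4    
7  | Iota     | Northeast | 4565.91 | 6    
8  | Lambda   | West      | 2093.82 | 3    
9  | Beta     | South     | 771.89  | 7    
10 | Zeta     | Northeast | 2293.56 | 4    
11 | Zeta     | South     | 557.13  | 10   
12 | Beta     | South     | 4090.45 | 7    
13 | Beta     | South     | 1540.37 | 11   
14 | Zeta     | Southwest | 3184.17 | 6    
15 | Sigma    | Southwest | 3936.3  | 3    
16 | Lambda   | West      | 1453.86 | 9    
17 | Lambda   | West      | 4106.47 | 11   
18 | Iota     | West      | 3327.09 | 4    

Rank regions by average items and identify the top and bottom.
SELECT region, AVG(items)
FROM orders
GROUP BY region
ORDER BY AVG(items)

All groups:
  Southwest: 4.25
  Northeast: 5.00
  West: 6.75
  South: 7.50

Highest: South (7.50)
Lowest: Southwest (4.25)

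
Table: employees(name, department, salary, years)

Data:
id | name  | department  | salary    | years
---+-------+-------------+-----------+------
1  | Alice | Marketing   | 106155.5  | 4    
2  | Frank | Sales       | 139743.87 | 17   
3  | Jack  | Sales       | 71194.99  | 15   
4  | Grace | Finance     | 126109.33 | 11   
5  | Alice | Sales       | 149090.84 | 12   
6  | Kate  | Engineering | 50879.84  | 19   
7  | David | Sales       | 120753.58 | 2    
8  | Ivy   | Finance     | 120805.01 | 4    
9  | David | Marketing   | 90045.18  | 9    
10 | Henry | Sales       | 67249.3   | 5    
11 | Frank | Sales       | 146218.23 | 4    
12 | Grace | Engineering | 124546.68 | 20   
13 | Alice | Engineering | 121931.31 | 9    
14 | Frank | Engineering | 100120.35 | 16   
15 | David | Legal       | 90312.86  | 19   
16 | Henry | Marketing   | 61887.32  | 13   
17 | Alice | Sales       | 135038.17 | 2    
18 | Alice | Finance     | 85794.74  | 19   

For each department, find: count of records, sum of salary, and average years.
SELECT department,
       COUNT(*) as cnt,
       SUM(salary) as total_salary,
       AVG(years) as avg_years
FROM employees
GROUP BY department

Result:
  Engineering: 4 records, 397478.18 total salary, 16.00 avg years
  Finance: 3 records, 332709.08 total salary, 11.33 avg years
  Legal: 1 records, 90312.86 total salary, 19.00 avg years
  Marketing: 3 records, 258088.00 total salary, 8.67 avg years
  Sales: 7 records, 829288.98 total salary, 8.14 avg years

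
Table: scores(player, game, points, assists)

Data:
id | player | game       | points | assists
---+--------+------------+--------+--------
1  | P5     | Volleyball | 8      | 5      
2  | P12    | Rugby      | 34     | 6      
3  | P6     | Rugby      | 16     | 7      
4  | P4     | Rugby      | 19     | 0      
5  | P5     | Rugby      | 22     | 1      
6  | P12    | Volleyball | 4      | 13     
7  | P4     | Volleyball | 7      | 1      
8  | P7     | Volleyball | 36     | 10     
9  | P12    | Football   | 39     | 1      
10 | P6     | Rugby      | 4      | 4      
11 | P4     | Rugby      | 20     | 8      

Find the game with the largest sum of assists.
SELECT game, SUM(assists) as val
FROM scores
GROUP BY game
ORDER BY val DESC
LIMIT 1

Result: Volleyball with sum(assists) = 29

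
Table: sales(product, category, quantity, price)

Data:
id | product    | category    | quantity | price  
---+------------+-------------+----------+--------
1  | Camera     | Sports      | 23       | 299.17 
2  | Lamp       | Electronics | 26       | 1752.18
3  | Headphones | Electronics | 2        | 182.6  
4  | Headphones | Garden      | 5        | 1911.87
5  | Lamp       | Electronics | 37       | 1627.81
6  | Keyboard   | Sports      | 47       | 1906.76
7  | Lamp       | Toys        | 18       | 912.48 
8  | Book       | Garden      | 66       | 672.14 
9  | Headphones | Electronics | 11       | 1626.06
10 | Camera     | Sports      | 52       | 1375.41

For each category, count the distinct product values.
SELECT category, COUNT(DISTINCT product)
FROM sales
GROUP BY category

Result:
  Electronics: 2 distinct
  Garden: 2 distinct
  Sports: 2 distinct
  Toys: 1 distinct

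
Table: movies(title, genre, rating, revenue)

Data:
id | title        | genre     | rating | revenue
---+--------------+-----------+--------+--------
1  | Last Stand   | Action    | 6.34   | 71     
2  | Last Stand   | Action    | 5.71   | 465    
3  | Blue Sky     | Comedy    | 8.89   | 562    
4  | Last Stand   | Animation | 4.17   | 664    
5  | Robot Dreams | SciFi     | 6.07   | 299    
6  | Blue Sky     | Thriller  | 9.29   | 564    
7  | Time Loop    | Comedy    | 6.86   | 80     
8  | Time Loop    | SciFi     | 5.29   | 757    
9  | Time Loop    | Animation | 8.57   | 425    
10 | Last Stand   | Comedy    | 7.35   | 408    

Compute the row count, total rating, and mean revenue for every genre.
SELECT genre,
       COUNT(*) as cnt,
       SUM(rating) as total_rating,
       AVG(revenue) as avg_revenue
FROM movies
GROUP BY genre

Result:
  Action: 2 records, 12.05 total rating, 268.00 avg revenue
  Animation: 2 records, 12.74 total rating, 544.50 avg revenue
  Comedy: 3 records, 23.10 total rating, 350.00 avg revenue
  SciFi: 2 records, 11.36 total rating, 528.00 avg revenue
  Thriller: 1 records, 9.29 total rating, 564.00 avg revenue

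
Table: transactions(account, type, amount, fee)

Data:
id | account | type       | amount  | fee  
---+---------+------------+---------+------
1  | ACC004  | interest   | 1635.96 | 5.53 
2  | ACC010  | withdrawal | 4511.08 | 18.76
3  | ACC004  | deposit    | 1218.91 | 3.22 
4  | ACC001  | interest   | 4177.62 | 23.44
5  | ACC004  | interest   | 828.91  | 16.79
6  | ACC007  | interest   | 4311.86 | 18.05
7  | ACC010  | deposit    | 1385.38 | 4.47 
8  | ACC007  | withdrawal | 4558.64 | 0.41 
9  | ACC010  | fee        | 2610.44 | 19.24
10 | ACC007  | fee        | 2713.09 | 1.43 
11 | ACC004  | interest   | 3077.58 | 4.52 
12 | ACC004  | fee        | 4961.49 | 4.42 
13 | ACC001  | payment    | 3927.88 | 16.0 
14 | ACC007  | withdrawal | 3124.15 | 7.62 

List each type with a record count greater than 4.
SELECT type, COUNT(*) as cnt
FROM transactions
GROUP BY type
HAVING COUNT(*) > 4

Result:
  interest: 5

Note: HAVING filters groups after aggregation, WHERE filters rows before.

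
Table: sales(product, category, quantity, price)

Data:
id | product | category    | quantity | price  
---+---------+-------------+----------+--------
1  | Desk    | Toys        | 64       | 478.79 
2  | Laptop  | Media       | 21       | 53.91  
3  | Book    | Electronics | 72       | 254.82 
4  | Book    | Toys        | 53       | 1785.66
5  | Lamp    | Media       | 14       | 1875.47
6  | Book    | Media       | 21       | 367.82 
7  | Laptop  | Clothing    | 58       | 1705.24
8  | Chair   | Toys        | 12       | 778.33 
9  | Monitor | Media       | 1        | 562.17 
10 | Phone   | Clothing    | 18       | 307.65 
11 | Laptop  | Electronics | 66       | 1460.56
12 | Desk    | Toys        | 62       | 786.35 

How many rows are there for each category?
SELECT category, COUNT(*) as count
FROM sales
GROUP BY category

Result:
  Clothing: 2
  Electronics: 2
  Media: 4
  Toys: 4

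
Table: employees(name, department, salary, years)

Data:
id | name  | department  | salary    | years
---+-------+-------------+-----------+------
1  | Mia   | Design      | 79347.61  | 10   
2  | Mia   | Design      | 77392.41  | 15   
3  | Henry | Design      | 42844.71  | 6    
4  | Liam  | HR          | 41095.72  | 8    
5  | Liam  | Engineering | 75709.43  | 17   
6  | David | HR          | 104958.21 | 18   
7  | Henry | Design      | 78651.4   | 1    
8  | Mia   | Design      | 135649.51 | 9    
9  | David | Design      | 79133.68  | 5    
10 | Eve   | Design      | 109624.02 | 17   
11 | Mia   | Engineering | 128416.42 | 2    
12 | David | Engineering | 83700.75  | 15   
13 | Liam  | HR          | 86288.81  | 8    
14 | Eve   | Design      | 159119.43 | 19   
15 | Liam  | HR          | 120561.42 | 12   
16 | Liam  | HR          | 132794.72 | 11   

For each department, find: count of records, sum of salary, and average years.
SELECT department,
       COUNT(*) as cnt,
       SUM(salary) as total_salary,
       AVG(years) as avg_years
FROM employees
GROUP BY department

Result:
  Design: 8 records, 761762.77 total salary, 10.25 avg years
  Engineering: 3 records, 287826.60 total salary, 11.33 avg years
  HR: 5 records, 485698.88 total salary, 11.40 avg years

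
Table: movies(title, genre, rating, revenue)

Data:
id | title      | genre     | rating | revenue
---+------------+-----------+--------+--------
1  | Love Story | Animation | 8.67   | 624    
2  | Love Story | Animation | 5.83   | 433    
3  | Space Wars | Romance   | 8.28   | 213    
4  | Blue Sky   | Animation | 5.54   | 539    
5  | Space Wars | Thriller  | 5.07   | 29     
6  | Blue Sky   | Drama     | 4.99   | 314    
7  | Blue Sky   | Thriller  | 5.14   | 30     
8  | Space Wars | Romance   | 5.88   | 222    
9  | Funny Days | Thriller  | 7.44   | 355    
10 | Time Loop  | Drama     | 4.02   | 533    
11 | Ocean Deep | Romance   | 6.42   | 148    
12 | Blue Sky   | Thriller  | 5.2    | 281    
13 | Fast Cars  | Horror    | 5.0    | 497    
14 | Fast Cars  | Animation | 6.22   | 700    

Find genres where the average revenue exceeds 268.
SELECT genre, AVG(revenue)
FROM movies
GROUP BY genre
HAVING AVG(revenue) > 268

Result:
  Animation: avg=574.00
  Drama: avg=423.50
  Horror: avg=497.00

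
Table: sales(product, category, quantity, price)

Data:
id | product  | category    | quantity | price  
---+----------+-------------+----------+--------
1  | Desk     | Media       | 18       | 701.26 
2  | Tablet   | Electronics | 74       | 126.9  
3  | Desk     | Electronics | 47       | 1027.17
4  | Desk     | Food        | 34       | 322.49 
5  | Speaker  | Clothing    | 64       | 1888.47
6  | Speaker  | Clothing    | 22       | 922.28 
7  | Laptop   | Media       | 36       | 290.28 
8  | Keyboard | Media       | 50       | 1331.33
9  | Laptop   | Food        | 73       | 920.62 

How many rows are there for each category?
SELECT category, COUNT(*) as count
FROM sales
GROUP BY category

Result:
  Clothing: 2
  Electronics: 2
  Food: 2
  Media: 3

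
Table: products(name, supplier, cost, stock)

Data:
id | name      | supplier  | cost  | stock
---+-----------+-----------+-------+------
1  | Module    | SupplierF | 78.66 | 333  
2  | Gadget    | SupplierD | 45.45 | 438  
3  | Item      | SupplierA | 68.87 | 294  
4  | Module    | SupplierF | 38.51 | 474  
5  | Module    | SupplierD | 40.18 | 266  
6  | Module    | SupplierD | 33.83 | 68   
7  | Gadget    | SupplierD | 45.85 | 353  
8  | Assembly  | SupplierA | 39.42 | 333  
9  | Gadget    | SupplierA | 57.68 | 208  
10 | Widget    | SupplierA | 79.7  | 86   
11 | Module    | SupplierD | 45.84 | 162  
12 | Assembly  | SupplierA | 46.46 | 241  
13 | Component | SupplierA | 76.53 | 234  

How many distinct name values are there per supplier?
SELECT supplier, COUNT(DISTINCT name)
FROM products
GROUP BY supplier

Result:
  SupplierA: 5 distinct
  SupplierD: 2 distinct
  SupplierF: 1 distinct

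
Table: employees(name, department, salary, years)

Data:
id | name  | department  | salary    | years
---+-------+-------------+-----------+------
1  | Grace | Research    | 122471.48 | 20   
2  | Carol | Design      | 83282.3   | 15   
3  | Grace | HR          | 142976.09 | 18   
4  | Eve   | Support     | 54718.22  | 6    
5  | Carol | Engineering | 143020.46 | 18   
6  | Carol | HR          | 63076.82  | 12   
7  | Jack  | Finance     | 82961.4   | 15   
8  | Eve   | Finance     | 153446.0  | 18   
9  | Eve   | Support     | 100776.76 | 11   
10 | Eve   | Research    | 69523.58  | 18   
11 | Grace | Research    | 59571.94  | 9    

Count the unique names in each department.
SELECT department, COUNT(DISTINCT name)
FROM employees
GROUP BY department

Result:
  Design: 1 distinct
  Engineering: 1 distinct
  Finance: 2 distinct
  HR: 2 distinct
  Research: 2 distinct
  Support: 1 distinct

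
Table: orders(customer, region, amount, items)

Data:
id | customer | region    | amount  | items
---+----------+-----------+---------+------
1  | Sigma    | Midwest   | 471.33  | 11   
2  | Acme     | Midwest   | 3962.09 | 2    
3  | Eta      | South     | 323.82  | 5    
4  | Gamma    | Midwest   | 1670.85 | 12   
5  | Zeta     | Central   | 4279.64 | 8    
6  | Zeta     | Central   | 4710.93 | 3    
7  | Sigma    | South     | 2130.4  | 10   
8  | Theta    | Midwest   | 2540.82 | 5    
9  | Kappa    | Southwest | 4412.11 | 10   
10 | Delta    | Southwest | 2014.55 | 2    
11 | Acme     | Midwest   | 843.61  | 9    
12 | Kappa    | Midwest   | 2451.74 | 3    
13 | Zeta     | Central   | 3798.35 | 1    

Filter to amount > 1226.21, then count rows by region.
SELECT region, COUNT(*)
FROM orders
WHERE amount > 1226.21
GROUP BY region

Note: WHERE filters rows before grouping.

Result:
  Central: 3
  Midwest: 4
  South: 1
  Southwest: 2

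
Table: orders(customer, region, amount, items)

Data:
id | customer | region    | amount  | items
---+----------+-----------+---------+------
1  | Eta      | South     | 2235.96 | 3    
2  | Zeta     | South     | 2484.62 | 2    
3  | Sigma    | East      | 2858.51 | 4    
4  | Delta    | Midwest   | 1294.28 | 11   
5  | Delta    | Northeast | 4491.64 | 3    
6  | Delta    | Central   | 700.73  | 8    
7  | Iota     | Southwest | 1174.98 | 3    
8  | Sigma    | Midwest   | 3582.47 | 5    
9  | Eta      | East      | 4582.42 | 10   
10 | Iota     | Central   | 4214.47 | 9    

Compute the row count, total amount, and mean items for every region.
SELECT region,
       COUNT(*) as cnt,
       SUM(amount) as total_amount,
       AVG(items) as avg_items
FROM orders
GROUP BY region

Result:
  Central: 2 records, 4915.20 total amount, 8.50 avg items
  East: 2 records, 7440.93 total amount, 7.00 avg items
  Midwest: 2 records, 4876.75 total amount, 8.00 avg items
  Northeast: 1 records, 4491.64 total amount, 3.00 avg items
  South: 2 records, 4720.58 total amount, 2.50 avg items
  Southwest: 1 records, 1174.98 total amount, 3.00 avg items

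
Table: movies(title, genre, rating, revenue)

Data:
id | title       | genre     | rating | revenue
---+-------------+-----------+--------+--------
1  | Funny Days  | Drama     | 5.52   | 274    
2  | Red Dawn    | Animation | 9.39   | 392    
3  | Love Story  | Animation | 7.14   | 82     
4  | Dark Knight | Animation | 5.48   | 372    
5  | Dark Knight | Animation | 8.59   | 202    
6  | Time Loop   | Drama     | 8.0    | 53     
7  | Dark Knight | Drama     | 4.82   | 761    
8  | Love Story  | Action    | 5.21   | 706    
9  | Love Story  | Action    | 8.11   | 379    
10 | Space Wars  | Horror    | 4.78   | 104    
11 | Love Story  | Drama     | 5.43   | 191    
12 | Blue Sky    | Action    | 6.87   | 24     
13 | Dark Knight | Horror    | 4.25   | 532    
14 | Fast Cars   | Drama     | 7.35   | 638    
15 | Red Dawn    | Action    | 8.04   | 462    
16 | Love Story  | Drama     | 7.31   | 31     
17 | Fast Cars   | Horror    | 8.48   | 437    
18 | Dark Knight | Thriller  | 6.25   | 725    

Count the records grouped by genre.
SELECT genre, COUNT(*) as count
FROM movies
GROUP BY genre

Result:
  Action: 4
  Animation: 4
  Drama: 6
  Horror: 3
  Thriller: 1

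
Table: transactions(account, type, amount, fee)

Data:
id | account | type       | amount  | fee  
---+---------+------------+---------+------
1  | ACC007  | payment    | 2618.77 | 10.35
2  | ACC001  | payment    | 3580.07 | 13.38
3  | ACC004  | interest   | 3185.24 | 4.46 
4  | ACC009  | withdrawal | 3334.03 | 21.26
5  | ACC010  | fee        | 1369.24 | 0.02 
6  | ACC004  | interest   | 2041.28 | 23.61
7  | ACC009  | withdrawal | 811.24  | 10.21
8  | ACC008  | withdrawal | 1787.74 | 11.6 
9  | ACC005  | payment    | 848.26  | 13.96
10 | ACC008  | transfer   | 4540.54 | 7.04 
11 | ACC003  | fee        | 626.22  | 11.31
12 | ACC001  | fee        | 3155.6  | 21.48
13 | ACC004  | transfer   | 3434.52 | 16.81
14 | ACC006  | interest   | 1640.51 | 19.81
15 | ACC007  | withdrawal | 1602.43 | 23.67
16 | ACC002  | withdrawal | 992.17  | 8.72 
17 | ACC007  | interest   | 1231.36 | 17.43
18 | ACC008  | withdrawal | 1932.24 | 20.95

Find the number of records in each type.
SELECT type, COUNT(*) as count
FROM transactions
GROUP BY type

Result:
  fee: 3
  interest: 4
  payment: 3
  transfer: 2
  withdrawal: 6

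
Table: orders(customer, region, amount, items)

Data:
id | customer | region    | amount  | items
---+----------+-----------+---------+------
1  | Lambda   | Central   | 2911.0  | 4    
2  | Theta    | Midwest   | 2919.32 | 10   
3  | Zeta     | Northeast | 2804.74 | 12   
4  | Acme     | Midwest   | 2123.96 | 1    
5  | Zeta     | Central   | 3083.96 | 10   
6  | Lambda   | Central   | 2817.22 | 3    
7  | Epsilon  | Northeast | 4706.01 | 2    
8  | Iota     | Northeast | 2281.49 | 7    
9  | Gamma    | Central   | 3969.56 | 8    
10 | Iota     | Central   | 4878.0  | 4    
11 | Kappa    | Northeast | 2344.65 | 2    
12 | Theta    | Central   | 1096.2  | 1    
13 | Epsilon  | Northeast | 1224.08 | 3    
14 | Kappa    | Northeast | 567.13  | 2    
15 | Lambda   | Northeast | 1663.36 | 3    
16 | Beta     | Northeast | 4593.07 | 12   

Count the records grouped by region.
SELECT region, COUNT(*) as count
FROM orders
GROUP BY region

Result:
  Central: 6
  Midwest: 2
  Northeast: 8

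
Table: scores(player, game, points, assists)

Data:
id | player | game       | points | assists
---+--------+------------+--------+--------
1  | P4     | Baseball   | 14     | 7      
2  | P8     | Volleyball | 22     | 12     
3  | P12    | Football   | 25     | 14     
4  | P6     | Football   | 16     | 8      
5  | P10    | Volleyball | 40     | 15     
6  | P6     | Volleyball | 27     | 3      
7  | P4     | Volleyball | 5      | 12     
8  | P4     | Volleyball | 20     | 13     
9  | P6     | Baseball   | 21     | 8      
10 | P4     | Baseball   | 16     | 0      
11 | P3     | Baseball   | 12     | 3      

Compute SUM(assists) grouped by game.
SELECT game, SUM(assists) as result
FROM scores
GROUP BY game

Result:
  Baseball: 18
  Football: 22
  Volleyball: 55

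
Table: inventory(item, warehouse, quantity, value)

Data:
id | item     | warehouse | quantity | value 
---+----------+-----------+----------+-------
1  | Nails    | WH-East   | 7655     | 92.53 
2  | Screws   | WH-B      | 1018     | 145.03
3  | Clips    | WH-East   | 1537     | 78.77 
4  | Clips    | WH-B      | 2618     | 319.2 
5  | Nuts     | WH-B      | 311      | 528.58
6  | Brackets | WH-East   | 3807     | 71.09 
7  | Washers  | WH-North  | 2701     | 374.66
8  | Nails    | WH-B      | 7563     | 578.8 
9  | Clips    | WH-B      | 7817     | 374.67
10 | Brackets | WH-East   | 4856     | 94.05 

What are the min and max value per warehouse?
SELECT warehouse, MIN(value), MAX(value)
FROM inventory
GROUP BY warehouse

Result:
  WH-B: min=145.03, max=578.80
  WH-East: min=71.09, max=94.05
  WH-North: min=374.66, max=374.66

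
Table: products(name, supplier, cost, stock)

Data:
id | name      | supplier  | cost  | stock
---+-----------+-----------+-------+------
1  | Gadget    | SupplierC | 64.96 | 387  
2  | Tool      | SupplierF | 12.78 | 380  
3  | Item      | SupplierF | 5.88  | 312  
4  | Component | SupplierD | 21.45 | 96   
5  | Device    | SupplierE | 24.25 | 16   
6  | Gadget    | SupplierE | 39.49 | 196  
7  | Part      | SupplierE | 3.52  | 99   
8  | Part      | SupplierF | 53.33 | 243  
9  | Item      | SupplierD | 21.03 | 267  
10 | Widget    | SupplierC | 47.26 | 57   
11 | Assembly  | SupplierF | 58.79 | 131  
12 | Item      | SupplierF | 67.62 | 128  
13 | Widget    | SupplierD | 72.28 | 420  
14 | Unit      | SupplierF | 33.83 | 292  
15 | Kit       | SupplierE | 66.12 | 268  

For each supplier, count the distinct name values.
SELECT supplier, COUNT(DISTINCT name)
FROM products
GROUP BY supplier

Result:
  SupplierC: 2 distinct
  SupplierD: 3 distinct
  SupplierE: 4 distinct
  SupplierF: 5 distinct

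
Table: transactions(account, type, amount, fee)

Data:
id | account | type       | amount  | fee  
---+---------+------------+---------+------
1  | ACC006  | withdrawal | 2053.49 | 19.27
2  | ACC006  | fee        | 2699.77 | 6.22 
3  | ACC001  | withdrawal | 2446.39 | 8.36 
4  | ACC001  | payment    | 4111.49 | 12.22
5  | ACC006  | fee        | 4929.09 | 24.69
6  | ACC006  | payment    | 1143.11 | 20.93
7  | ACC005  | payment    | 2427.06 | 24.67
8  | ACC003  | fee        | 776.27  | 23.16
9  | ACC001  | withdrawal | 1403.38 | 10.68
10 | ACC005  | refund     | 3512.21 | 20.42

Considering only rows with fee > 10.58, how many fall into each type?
SELECT type, COUNT(*)
FROM transactions
WHERE fee > 10.58
GROUP BY type

Note: WHERE filters rows before grouping.

Result:
  fee: 2
  payment: 3
  refund: 1
  withdrawal: 2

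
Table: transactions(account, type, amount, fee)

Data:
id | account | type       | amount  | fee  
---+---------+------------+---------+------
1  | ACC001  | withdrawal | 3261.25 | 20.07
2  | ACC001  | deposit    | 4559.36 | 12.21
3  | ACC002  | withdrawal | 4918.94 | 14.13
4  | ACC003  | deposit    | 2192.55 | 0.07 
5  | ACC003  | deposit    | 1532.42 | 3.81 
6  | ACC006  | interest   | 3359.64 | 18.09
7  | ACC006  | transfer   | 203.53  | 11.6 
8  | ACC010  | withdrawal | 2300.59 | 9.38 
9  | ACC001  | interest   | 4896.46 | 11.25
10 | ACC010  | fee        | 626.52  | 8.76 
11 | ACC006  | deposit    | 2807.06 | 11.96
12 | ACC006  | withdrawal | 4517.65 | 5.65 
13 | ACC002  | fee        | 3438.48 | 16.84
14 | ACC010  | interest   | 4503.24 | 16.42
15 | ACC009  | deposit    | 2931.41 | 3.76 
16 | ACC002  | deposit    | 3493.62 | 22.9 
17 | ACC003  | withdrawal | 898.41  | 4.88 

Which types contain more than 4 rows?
SELECT type, COUNT(*) as cnt
FROM transactions
GROUP BY type
HAVING COUNT(*) > 4

Result:
  deposit: 6
  withdrawal: 5

Note: HAVING filters groups after aggregation, WHERE filters rows before.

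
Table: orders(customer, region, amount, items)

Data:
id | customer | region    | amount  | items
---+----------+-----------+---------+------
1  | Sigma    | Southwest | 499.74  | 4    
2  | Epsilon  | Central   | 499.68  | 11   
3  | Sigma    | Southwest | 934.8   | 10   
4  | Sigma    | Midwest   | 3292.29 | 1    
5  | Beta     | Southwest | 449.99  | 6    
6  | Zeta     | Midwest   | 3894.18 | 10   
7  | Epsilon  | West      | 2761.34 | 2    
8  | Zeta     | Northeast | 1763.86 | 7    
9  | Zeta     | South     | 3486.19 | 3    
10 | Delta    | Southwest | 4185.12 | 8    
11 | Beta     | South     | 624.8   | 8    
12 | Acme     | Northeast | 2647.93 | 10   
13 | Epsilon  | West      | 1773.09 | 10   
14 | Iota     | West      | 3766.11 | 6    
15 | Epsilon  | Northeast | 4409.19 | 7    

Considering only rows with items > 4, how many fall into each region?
SELECT region, COUNT(*)
FROM orders
WHERE items > 4
GROUP BY region

Note: WHERE filters rows before grouping.

Result:
  Central: 1
  Midwest: 1
  Northeast: 3
  South: 1
  Southwest: 3
  West: 2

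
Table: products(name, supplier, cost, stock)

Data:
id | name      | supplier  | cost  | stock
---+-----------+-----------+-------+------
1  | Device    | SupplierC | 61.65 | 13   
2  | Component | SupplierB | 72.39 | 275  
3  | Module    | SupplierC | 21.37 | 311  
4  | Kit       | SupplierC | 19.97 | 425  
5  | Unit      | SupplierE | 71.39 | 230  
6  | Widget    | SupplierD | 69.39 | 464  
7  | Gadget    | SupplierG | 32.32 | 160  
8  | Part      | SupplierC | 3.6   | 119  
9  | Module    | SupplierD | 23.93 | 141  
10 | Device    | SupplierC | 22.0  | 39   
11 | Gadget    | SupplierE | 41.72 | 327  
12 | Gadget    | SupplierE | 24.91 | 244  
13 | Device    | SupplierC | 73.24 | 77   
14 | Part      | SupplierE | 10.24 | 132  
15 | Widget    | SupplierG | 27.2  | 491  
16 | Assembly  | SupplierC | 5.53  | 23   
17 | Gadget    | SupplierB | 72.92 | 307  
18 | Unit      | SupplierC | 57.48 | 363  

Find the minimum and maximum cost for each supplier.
SELECT supplier, MIN(cost), MAX(cost)
FROM products
GROUP BY supplier

Result:
  SupplierB: min=72.39, max=72.92
  SupplierC: min=3.60, max=73.24
  SupplierD: min=23.93, max=69.39
  SupplierE: min=10.24, max=71.39
  SupplierG: min=27.20, max=32.32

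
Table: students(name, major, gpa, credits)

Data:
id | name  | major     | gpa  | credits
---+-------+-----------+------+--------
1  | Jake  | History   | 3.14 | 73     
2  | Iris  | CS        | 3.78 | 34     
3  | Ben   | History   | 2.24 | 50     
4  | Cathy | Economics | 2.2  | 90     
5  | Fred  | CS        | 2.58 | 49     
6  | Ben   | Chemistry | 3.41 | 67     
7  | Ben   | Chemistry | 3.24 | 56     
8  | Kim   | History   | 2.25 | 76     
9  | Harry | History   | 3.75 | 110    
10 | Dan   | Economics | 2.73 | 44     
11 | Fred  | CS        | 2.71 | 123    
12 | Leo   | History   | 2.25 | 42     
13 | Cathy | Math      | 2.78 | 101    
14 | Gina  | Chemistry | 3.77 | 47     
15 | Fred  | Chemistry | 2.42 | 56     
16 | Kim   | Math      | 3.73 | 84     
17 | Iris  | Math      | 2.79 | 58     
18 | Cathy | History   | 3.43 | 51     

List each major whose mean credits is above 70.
SELECT major, AVG(credits)
FROM students
GROUP BY major
HAVING AVG(credits) > 70

Result:
  Math: avg=81.00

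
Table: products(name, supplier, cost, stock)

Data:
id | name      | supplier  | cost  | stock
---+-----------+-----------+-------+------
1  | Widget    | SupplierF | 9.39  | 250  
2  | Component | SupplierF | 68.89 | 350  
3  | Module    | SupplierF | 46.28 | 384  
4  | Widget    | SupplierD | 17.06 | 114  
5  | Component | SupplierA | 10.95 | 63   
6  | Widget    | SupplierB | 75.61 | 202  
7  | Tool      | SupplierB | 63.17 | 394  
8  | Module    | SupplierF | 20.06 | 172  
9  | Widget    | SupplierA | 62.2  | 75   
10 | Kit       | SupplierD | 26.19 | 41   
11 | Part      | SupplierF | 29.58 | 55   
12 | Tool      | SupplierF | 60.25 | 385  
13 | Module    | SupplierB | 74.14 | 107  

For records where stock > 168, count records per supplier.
SELECT supplier, COUNT(*)
FROM products
WHERE stock > 168
GROUP BY supplier

Note: WHERE filters rows before grouping.

Result:
  SupplierB: 2
  SupplierF: 5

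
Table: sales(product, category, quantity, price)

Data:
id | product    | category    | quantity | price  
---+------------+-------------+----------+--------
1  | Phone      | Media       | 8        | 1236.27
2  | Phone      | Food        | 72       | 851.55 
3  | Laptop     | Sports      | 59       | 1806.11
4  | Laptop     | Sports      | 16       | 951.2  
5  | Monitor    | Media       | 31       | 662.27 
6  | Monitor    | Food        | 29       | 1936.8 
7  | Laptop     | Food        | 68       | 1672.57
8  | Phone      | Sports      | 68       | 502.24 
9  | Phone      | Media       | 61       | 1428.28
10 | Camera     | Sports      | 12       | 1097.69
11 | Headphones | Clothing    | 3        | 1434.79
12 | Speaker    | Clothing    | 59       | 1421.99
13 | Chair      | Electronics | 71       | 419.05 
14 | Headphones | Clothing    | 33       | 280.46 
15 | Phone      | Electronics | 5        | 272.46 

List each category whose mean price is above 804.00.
SELECT category, AVG(price)
FROM sales
GROUP BY category
HAVING AVG(price) > 804.00

Result:
  Clothing: avg=1045.75
  Food: avg=1486.97
  Media: avg=1108.94
  Sports: avg=1089.31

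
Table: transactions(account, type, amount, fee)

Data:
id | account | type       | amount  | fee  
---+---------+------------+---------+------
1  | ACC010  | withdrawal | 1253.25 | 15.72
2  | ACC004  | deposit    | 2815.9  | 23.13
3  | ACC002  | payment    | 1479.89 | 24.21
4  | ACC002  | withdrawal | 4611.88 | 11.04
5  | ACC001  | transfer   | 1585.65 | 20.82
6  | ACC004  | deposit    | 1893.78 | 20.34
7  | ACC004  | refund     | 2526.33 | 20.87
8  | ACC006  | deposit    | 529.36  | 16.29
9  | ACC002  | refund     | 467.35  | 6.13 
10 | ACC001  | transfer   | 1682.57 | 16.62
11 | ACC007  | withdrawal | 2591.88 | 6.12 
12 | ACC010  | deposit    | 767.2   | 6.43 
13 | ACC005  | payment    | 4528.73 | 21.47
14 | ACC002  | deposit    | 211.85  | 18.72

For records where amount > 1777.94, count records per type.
SELECT type, COUNT(*)
FROM transactions
WHERE amount > 1777.94
GROUP BY type

Note: WHERE filters rows before grouping.

Result:
  deposit: 2
  payment: 1
  refund: 1
  withdrawal: 2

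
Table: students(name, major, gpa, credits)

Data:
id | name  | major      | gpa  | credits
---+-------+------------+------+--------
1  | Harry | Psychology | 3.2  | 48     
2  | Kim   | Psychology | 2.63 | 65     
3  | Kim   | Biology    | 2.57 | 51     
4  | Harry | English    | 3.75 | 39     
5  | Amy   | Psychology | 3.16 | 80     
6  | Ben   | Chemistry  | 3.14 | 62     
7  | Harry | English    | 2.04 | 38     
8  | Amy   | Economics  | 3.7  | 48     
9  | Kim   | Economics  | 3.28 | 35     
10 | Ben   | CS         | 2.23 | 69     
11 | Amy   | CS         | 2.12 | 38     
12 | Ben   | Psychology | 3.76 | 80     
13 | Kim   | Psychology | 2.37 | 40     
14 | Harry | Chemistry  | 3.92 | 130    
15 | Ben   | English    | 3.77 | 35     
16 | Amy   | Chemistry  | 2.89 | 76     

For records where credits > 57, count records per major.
SELECT major, COUNT(*)
FROM students
WHERE credits > 57
GROUP BY major

Note: WHERE filters rows before grouping.

Result:
  CS: 1
  Chemistry: 3
  Psychology: 3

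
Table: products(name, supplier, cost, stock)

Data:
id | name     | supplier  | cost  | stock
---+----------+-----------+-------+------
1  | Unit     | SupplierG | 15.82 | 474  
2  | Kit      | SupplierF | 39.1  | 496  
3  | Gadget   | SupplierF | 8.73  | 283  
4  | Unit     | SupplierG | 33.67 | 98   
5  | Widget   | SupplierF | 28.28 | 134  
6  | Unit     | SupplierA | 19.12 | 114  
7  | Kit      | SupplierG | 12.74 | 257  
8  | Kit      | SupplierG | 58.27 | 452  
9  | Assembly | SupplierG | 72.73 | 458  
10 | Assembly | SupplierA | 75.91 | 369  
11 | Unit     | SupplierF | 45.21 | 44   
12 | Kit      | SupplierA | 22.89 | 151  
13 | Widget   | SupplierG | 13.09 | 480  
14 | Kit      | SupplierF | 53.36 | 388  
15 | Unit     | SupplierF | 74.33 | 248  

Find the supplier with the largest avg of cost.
SELECT supplier, AVG(cost) as val
FROM products
GROUP BY supplier
ORDER BY val DESC
LIMIT 1

Result: SupplierF with avg(cost) = 41.50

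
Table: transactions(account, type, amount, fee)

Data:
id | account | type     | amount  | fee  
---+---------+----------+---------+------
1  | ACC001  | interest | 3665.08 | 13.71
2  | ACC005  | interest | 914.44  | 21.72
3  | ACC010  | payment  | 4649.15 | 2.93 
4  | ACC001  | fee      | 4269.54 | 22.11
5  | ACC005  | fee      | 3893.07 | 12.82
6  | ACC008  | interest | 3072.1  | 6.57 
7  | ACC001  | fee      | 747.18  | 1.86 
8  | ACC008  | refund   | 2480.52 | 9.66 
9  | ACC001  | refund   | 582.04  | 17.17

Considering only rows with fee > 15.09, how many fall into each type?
SELECT type, COUNT(*)
FROM transactions
WHERE fee > 15.09
GROUP BY type

Note: WHERE filters rows before grouping.

Result:
  fee: 1
  interest: 1
  refund: 1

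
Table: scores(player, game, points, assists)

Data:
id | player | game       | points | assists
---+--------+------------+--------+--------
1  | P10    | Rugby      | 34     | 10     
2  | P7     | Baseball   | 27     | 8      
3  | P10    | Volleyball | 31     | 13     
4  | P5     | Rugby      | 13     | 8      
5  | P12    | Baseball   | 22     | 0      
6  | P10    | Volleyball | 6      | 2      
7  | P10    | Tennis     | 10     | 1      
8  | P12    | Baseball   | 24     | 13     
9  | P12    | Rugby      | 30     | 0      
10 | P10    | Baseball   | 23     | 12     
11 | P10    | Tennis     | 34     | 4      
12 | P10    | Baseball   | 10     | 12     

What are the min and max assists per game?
SELECT game, MIN(assists), MAX(assists)
FROM scores
GROUP BY game

Result:
  Baseball: min=0, max=13
  Rugby: min=0, max=10
  Tennis: min=1, max=4
  Volleyball: min=2, max=13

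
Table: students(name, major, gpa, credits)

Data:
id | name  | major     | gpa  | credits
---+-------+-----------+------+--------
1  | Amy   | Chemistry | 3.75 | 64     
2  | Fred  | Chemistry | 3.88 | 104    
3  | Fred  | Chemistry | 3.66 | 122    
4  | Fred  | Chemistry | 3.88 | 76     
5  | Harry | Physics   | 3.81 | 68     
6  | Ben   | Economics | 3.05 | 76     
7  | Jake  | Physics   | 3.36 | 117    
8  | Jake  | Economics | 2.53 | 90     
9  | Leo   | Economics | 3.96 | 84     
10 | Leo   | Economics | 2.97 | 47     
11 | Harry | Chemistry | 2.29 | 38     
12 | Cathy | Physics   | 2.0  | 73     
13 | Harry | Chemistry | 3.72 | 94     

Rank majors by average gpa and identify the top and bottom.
SELECT major, AVG(gpa)
FROM students
GROUP BY major
ORDER BY AVG(gpa)

All groups:
  Physics: 3.06
  Economics: 3.13
  Chemistry: 3.53

Highest: Chemistry (3.53)
Lowest: Physics (3.06)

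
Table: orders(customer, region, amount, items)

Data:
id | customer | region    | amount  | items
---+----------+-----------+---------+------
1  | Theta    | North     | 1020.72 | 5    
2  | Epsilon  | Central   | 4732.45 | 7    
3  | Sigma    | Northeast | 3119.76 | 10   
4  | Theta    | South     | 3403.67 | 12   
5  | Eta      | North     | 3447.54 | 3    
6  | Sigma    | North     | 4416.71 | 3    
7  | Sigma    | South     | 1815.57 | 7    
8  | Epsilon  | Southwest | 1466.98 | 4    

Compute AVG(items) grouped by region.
SELECT region, AVG(items) as result
FROM orders
GROUP BY region

Result:
  Central: 7.00
  North: 3.67
  Northeast: 10.00
  South: 9.50
  Southwest: 4.00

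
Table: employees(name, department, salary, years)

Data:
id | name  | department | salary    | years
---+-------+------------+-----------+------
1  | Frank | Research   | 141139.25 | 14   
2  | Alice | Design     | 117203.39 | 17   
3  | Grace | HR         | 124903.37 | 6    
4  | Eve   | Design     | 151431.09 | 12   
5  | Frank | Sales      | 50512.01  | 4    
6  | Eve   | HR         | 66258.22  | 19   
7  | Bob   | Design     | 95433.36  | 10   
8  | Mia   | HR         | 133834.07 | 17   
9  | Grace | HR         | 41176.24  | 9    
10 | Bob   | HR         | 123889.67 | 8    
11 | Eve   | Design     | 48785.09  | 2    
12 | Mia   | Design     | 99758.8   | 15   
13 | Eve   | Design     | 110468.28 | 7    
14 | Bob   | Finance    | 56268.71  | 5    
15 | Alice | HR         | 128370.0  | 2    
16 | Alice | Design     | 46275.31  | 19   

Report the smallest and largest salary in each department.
SELECT department, MIN(salary), MAX(salary)
FROM employees
GROUP BY department

Result:
  Design: min=46275.31, max=151431.09
  Finance: min=56268.71, max=56268.71
  HR: min=41176.24, max=133834.07
  Research: min=141139.25, max=141139.25
  Sales: min=50512.01, max=50512.01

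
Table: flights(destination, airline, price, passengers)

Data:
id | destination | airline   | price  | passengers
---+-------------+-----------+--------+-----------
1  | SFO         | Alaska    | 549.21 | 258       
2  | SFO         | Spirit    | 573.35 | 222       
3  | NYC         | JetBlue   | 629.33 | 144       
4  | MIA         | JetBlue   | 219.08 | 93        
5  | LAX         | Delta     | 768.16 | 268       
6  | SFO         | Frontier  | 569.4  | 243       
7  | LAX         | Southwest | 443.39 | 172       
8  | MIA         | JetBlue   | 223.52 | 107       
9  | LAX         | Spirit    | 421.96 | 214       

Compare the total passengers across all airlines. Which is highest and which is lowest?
SELECT airline, SUM(passengers)
FROM flights
GROUP BY airline
ORDER BY SUM(passengers)

All groups:
  Southwest: 172
  Frontier: 243
  Alaska: 258
  Delta: 268
  JetBlue: 344
  Spirit: 436

Highest: Spirit (436)
Lowest: Southwest (172)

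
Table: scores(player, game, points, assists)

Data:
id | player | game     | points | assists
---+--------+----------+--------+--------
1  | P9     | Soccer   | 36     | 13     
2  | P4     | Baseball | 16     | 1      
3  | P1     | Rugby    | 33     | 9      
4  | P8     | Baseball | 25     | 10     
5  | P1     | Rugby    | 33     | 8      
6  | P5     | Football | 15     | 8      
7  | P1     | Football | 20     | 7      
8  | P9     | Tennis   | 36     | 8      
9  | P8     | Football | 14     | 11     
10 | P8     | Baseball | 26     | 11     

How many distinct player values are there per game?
SELECT game, COUNT(DISTINCT player)
FROM scores
GROUP BY game

Result:
  Baseball: 2 distinct
  Football: 3 distinct
  Rugby: 1 distinct
  Soccer: 1 distinct
  Tennis: 1 distinct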